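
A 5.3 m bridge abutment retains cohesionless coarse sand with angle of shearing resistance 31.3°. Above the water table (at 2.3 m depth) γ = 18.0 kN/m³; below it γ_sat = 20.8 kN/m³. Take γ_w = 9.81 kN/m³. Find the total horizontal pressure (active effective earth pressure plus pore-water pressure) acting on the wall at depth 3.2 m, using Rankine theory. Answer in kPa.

K_a = (1 − sin φ)/(1 + sin φ) = 0.3162.
γ' = 20.8 − 9.81 = 10.99 kN/m³.
Effective vertical stress at 3.2 m: σ'_v = 18.0×2.3 + 10.99×0.900 = 51.29 kPa.
σ'_h = K_a σ'_v = 0.3162 × 51.29 = 16.22 kPa; u = γ_w × 0.900 = 8.829 kPa.
Total σ_h = 16.22 + 8.829 = 25.05 kPa.

25.0 kPa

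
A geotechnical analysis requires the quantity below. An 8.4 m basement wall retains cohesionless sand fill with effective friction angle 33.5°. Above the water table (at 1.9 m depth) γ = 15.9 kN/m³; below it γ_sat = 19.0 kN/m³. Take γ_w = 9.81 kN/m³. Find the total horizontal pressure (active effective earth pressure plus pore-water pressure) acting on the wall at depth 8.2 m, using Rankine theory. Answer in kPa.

87.2 kPa

K_a = (1 − sin φ)/(1 + sin φ) = 0.2887.
γ' = 19.0 − 9.81 = 9.190 kN/m³.
Effective vertical stress at 8.2 m: σ'_v = 15.9×1.9 + 9.190×6.30 = 88.11 kPa.
σ'_h = K_a σ'_v = 0.2887 × 88.11 = 25.44 kPa; u = γ_w × 6.30 = 61.80 kPa.
Total σ_h = 25.44 + 61.80 = 87.24 kPa.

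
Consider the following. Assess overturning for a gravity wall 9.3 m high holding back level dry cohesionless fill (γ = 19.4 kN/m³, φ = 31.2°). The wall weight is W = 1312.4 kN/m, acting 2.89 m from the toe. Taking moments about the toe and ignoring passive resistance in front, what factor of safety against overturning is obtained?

K_a = tan²(45° − 31.2°/2) = 0.3175.
P_a = ½K_aγH² = 0.5×0.3175×19.4×9.3² = 266.4 kN/m, acting at H/3 = 3.100 m above the base.
Overturning moment M_o = P_a × H/3 = 266.4 × 3.100 = 825.7.
Resisting moment M_r = W × 2.89 = 1312.4 × 2.89 = 3793.
FS_overturning = M_r/M_o = 3793/825.7 = 4.593.

4.59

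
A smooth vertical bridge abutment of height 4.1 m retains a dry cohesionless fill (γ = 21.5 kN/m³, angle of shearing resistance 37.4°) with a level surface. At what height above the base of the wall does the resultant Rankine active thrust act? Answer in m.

1.37 m

K_a = 0.2443.
The pressure distribution is triangular, so the resultant acts at H/3 above the base = 4.1/3 = 1.367 m.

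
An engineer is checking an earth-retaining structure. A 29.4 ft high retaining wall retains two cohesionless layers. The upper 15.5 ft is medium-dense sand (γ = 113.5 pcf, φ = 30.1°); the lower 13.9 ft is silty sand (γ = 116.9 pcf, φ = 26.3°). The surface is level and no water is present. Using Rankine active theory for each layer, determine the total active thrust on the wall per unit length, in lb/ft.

K_a1 = tan²(45°−30.1°/2) = 0.3320; K_a2 = tan²(45°−26.3°/2) = 0.3859.
Layer 1: σ at base = K_a1 γ₁ h₁ = 584.1 psf; P₁ = ½×584.1×15.5 = 4526.
Layer 2: σ_v at top = γ₁h₁ = 1759; σ_h top = K_a2×1759 = 679.0; σ_h base = K_a2×(1759+116.9×13.9) = 1306.
P₂ = ½(679.0+1306)×13.9 = 13800. Total P_a = 4526+13800 = 18320 lb/ft.

18300 lb/ft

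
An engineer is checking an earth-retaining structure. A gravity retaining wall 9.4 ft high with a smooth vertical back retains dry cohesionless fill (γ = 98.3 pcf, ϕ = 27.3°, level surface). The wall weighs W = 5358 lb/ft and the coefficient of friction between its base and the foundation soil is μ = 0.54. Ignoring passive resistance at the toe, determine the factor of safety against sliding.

K_a = tan²(45° − 27.3°/2) = 0.3711.
P_a = ½K_aγH² = 0.5×0.3711×98.3×9.4² = 1612 lb/ft, acting at H/3 = 3.133 ft above the base.
FS_sliding = μW / P_a = 0.54×5358 / 1612 = 1.795.

1.80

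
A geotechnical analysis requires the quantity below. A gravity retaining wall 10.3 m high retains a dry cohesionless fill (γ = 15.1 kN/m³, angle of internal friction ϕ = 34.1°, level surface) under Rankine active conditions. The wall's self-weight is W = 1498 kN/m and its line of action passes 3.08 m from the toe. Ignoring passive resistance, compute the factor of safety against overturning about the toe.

5.96

K_a = tan²(45° − 34.1°/2) = 0.2815.
P_a = ½K_aγH² = 0.5×0.2815×15.1×10.3² = 225.5 kN/m, acting at H/3 = 3.433 m above the base.
Overturning moment M_o = P_a × H/3 = 225.5 × 3.433 = 774.2.
Resisting moment M_r = W × 3.08 = 1498 × 3.08 = 4614.
FS_overturning = M_r/M_o = 4614/774.2 = 5.959.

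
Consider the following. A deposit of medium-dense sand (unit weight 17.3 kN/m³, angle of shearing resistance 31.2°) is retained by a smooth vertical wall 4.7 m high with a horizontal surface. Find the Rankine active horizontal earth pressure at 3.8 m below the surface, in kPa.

20.9 kPa

K_a = (1 − sin φ)/(1 + sin φ) = 0.3175.
σ_h = K_a γ z = 0.3175 × 17.3 × 3.8 = 20.87 kPa.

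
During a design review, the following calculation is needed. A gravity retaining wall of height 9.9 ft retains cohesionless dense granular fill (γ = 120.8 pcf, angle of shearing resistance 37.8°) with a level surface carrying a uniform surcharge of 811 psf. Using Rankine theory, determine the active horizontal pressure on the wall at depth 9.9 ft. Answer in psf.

482 psf

K_a = (1 − sin φ)/(1 + sin φ) = 0.2400.
σ_v = γz + q = 120.8 × 9.9 + 811 = 2007 psf.
σ_h = K_a σ_v = 0.2400 × 2007 = 481.7 psf.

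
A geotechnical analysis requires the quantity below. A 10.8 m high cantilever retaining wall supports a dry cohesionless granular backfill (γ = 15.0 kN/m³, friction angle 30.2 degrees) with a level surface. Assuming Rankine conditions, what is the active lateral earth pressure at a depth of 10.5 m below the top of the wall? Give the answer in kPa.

52.1 kPa

K_a = (1 − sin φ)/(1 + sin φ) = 0.3307.
σ_h = K_a γ z = 0.3307 × 15.0 × 10.5 = 52.08 kPa.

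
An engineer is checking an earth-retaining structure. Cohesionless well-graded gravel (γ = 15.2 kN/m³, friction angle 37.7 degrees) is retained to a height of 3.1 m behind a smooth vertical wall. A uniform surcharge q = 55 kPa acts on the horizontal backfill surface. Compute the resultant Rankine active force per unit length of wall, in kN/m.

58.7 kN/m

K_a = tan²(45° − φ/2) = 0.2411.
Soil triangle: ½ K_a γ H² = 0.5×0.2411×15.2×3.1² = 17.61 kN/m.
Surcharge rectangle: K_a q H = 0.2411×55×3.1 = 41.10 kN/m.
Total = 17.61 + 41.10 = 58.71 kN/m.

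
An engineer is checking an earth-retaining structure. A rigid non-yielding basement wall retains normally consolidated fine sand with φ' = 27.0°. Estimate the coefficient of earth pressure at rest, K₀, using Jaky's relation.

K₀ = 1 − sin φ' = 1 − sin 27.0° = 0.5460.

0.546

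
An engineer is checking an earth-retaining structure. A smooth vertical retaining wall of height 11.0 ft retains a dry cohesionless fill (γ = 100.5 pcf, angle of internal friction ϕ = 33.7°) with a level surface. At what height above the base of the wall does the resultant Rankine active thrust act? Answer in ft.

K_a = 0.2863.
The pressure distribution is triangular, so the resultant acts at H/3 above the base = 11.0/3 = 3.667 ft.

3.67 ft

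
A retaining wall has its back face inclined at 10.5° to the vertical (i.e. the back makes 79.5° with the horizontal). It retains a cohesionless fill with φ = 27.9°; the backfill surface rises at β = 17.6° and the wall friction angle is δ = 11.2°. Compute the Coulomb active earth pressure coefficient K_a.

K_a = sin²(α+φ) / [sin²α · sin(α−δ) · (1 + √{sin(φ+δ)sin(φ−β) / (sin(α−δ)sin(α+β))})²].
With α = 79.5°, φ = 27.9°, δ = 11.2°, β = 17.6°: K_a = 0.5564.

0.556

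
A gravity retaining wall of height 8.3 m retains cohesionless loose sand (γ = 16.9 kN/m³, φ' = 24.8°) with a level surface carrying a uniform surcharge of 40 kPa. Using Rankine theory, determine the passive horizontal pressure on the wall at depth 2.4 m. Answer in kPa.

197 kPa

K_p = (1 + sin φ)/(1 − sin φ) = 2.445.
σ_v = γz + q = 16.9 × 2.4 + 40 = 80.56 kPa.
σ_h = K_p σ_v = 2.445 × 80.56 = 197.0 kPa.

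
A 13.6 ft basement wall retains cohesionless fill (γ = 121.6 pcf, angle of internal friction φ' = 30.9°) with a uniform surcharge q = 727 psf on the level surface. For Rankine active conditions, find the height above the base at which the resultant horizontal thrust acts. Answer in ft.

K_a = 0.3214.
Triangular part P₁ = ½K_aγH² = 3614 at H/3 = 4.533 ft; rectangular part P₂ = K_a q H = 3178 at H/2 = 6.800 ft.
ȳ = (P₁·4.533 + P₂·6.800)/(P₁+P₂) = 5.594 ft.

5.59 ft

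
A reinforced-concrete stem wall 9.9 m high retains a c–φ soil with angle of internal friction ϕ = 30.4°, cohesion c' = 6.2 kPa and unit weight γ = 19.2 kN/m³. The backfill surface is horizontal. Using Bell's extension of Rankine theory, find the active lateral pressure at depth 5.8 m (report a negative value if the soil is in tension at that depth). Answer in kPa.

29.4 kPa

K_a = (1 − sin φ)/(1 + sin φ) = 0.3280.
σ_a = K_a γ z − 2c√K_a = 0.3280×19.2×5.8 − 2×6.2×0.5727 = 29.42 kPa.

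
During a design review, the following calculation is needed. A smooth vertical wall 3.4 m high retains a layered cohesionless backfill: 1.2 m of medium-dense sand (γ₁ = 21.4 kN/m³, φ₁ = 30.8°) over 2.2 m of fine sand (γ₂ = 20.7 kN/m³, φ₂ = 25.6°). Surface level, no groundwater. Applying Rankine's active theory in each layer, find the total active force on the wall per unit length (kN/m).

K_a1 = tan²(45°−30.8°/2) = 0.3227; K_a2 = tan²(45°−25.6°/2) = 0.3966.
Layer 1: σ at base = K_a1 γ₁ h₁ = 8.287 kPa; P₁ = ½×8.287×1.2 = 4.972.
Layer 2: σ_v at top = γ₁h₁ = 25.68; σ_h top = K_a2×25.68 = 10.18; σ_h base = K_a2×(25.68+20.7×2.2) = 28.24.
P₂ = ½(10.18+28.24)×2.2 = 42.27. Total P_a = 4.972+42.27 = 47.24 kN/m.

47.2 kN/m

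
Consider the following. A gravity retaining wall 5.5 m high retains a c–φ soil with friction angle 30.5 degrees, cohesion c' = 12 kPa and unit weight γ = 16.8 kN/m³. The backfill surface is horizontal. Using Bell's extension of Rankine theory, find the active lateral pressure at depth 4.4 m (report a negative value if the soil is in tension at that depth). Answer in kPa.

K_a = (1 − sin φ)/(1 + sin φ) = 0.3267.
σ_a = K_a γ z − 2c√K_a = 0.3267×16.8×4.4 − 2×12×0.5715 = 10.43 kPa.

10.4 kPa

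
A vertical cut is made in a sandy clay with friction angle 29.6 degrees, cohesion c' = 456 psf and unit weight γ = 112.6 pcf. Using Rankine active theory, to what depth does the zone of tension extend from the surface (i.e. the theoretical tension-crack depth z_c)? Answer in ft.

K_a = tan²(45° − 29.6°/2) = 0.3387; √K_a = 0.5820.
The active pressure is zero where K_a γ z = 2c√K_a, so z_c = 2c/(γ√K_a) = 2×456/(112.6×0.5820) = 13.92 ft.

13.9 ft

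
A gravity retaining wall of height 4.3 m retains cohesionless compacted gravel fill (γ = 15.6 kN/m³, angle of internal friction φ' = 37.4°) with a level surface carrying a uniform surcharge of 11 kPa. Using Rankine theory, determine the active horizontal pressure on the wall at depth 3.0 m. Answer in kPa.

K_a = (1 − sin φ)/(1 + sin φ) = 0.2443.
σ_v = γz + q = 15.6 × 3.0 + 11 = 57.80 kPa.
σ_h = K_a σ_v = 0.2443 × 57.80 = 14.12 kPa.

14.1 kPa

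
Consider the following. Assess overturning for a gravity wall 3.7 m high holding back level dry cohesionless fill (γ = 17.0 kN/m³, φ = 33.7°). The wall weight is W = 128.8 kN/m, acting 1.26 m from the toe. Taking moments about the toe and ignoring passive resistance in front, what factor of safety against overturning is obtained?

3.95

K_a = tan²(45° − 33.7°/2) = 0.2863.
P_a = ½K_aγH² = 0.5×0.2863×17.0×3.7² = 33.32 kN/m, acting at H/3 = 1.233 m above the base.
Overturning moment M_o = P_a × H/3 = 33.32 × 1.233 = 41.09.
Resisting moment M_r = W × 1.26 = 128.8 × 1.26 = 162.3.
FS_overturning = M_r/M_o = 162.3/41.09 = 3.950.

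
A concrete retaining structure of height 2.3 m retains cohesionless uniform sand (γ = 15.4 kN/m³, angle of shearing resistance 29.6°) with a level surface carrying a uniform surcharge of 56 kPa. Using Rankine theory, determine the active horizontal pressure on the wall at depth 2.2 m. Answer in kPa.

30.4 kPa

K_a = (1 − sin φ)/(1 + sin φ) = 0.3387.
σ_v = γz + q = 15.4 × 2.2 + 56 = 89.88 kPa.
σ_h = K_a σ_v = 0.3387 × 89.88 = 30.45 kPa.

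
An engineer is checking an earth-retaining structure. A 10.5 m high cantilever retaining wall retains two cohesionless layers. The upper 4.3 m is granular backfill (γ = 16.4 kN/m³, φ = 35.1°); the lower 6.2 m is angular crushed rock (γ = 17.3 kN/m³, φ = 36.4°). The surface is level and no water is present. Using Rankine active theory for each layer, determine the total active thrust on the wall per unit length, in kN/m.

K_a1 = tan²(45°−35.1°/2) = 0.2698; K_a2 = tan²(45°−36.4°/2) = 0.2552.
Layer 1: σ at base = K_a1 γ₁ h₁ = 19.03 kPa; P₁ = ½×19.03×4.3 = 40.91.
Layer 2: σ_v at top = γ₁h₁ = 70.52; σ_h top = K_a2×70.52 = 17.99; σ_h base = K_a2×(70.52+17.3×6.2) = 45.36.
P₂ = ½(17.99+45.36)×6.2 = 196.4. Total P_a = 40.91+196.4 = 237.3 kN/m.

237 kN/m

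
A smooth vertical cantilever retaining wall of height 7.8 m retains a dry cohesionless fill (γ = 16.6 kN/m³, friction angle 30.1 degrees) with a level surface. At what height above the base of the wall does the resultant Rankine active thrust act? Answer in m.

2.60 m

K_a = 0.3320.
The pressure distribution is triangular, so the resultant acts at H/3 above the base = 7.8/3 = 2.600 m.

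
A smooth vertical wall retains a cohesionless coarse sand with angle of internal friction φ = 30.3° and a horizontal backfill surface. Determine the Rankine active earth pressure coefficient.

K_a = tan²(45° − φ/2) = tan²(29.85°) = 0.3293.

0.329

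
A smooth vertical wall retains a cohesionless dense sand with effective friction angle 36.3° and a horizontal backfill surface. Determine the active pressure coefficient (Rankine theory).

0.256

K_a = tan²(45° − φ/2) = tan²(26.85°) = 0.2563.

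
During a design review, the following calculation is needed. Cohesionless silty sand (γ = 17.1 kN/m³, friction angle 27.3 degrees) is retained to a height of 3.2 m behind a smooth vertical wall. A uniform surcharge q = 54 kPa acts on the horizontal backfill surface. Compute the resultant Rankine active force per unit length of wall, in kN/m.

K_a = tan²(45° − φ/2) = 0.3711.
Soil triangle: ½ K_a γ H² = 0.5×0.3711×17.1×3.2² = 32.49 kN/m.
Surcharge rectangle: K_a q H = 0.3711×54×3.2 = 64.13 kN/m.
Total = 32.49 + 64.13 = 96.62 kN/m.

96.6 kN/m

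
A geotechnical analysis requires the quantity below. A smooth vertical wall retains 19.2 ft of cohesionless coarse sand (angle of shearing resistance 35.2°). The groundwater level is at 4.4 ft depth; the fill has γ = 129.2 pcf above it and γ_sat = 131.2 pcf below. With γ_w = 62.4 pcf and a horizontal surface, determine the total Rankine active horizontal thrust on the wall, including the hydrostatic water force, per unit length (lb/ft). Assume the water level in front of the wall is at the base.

K_a = tan²(45° − φ/2) = 0.2687.
γ' = 131.2 − 62.4 = 68.80 pcf. Depth below WT = 14.8 ft.
σ'_h at WT = K_a γ d_w = 152.7 psf; at base = 152.7 + K_a γ' × 14.8 = 426.3 psf.
P₁ (0–4.4 ft) = ½×152.7×4.4 = 336.0. P₂ (4.4–19.2 ft) = ½(152.7+426.3)×14.8 = 4285.
P_w = ½ γ_w h₂² = 0.5×62.4×14.8² = 6834. Total = 336.0+4285+6834 = 11460 lb/ft.

11500 lb/ft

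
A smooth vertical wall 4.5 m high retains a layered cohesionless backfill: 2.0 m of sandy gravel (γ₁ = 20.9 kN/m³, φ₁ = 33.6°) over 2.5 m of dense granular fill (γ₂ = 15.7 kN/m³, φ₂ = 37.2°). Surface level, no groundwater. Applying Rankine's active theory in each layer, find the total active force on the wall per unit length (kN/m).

49.9 kN/m

K_a1 = tan²(45°−33.6°/2) = 0.2875; K_a2 = tan²(45°−37.2°/2) = 0.2464.
Layer 1: σ at base = K_a1 γ₁ h₁ = 12.02 kPa; P₁ = ½×12.02×2.0 = 12.02.
Layer 2: σ_v at top = γ₁h₁ = 41.80; σ_h top = K_a2×41.80 = 10.30; σ_h base = K_a2×(41.80+15.7×2.5) = 19.97.
P₂ = ½(10.30+19.97)×2.5 = 37.84. Total P_a = 12.02+37.84 = 49.86 kN/m.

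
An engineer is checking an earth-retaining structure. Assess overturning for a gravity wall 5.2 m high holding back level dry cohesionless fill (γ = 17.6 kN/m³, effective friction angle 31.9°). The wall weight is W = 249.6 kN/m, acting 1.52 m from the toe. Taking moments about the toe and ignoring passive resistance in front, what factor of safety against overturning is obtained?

K_a = tan²(45° − 31.9°/2) = 0.3085.
P_a = ½K_aγH² = 0.5×0.3085×17.6×5.2² = 73.41 kN/m, acting at H/3 = 1.733 m above the base.
Overturning moment M_o = P_a × H/3 = 73.41 × 1.733 = 127.3.
Resisting moment M_r = W × 1.52 = 249.6 × 1.52 = 379.4.
FS_overturning = M_r/M_o = 379.4/127.3 = 2.981.

2.98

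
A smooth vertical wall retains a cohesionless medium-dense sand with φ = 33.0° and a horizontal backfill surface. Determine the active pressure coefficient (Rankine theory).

0.295

K_a = tan²(45° − φ/2) = tan²(28.50°) = 0.2948.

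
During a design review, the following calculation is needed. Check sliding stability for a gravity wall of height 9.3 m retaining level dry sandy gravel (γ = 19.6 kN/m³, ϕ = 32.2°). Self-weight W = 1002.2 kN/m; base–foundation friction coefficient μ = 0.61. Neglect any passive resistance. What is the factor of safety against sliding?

2.37

K_a = tan²(45° − 32.2°/2) = 0.3047.
P_a = ½K_aγH² = 0.5×0.3047×19.6×9.3² = 258.3 kN/m, acting at H/3 = 3.100 m above the base.
FS_sliding = μW / P_a = 0.61×1002.2 / 258.3 = 2.367.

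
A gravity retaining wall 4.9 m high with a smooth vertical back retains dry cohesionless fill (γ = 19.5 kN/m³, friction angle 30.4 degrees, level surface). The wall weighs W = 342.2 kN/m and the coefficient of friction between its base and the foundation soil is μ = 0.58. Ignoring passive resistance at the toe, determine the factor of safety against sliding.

K_a = tan²(45° − 30.4°/2) = 0.3280.
P_a = ½K_aγH² = 0.5×0.3280×19.5×4.9² = 76.78 kN/m, acting at H/3 = 1.633 m above the base.
FS_sliding = μW / P_a = 0.58×342.2 / 76.78 = 2.585.

2.58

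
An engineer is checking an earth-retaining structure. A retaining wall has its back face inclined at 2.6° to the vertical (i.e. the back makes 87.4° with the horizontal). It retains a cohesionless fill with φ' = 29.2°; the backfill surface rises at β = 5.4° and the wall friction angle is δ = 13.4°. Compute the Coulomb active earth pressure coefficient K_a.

K_a = sin²(α+φ) / [sin²α · sin(α−δ) · (1 + √{sin(φ+δ)sin(φ−β) / (sin(α−δ)sin(α+β))})²].
With α = 87.4°, φ = 29.2°, δ = 13.4°, β = 5.4°: K_a = 0.3545.

0.354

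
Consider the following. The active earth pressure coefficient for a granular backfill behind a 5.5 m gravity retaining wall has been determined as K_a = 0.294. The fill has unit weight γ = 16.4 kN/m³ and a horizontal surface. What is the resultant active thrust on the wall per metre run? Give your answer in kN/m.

72.9 kN/m

P = ½ K_a γ H² = 0.5 × 0.294 × 16.4 × 5.5² = 72.93 kN/m.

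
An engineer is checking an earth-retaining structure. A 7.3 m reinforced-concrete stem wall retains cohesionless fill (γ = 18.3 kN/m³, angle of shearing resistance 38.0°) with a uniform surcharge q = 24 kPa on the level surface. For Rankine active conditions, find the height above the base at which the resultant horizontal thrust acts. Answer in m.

2.75 m

K_a = 0.2379.
Triangular part P₁ = ½K_aγH² = 116.0 at H/3 = 2.433 m; rectangular part P₂ = K_a q H = 41.68 at H/2 = 3.650 m.
ȳ = (P₁·2.433 + P₂·3.650)/(P₁+P₂) = 2.755 m.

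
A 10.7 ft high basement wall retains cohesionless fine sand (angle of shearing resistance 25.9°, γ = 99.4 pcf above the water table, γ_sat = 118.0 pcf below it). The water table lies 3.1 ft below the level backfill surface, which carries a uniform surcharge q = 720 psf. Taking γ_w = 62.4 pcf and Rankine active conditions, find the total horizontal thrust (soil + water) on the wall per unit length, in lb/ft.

6560 lb/ft

K_a = tan²(45° − φ/2) = 0.3920.
γ' = 118.0 − 62.4 = 55.60 pcf. h₂ = H − d_w = 7.6 ft.
σ'_h: at surface K_a·q = 282.2; at WT K_a(q+γd_w) = 403.0; at base K_a(q+γd_w+γ'h₂) = 568.6 psf.
P₁ = ½(282.2+403.0)×3.1 = 1062; P₂ = ½(403.0+568.6)×7.6 = 3692; P_w = ½γ_w h₂² = 1802.
Total = 1062+3692+1802 = 6557 lb/ft.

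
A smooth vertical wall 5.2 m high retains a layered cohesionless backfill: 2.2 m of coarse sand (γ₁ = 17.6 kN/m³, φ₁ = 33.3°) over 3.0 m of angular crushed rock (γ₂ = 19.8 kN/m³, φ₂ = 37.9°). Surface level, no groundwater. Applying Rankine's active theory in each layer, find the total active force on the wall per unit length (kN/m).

61.4 kN/m

K_a1 = tan²(45°−33.3°/2) = 0.2911; K_a2 = tan²(45°−37.9°/2) = 0.2389.
Layer 1: σ at base = K_a1 γ₁ h₁ = 11.27 kPa; P₁ = ½×11.27×2.2 = 12.40.
Layer 2: σ_v at top = γ₁h₁ = 38.72; σ_h top = K_a2×38.72 = 9.252; σ_h base = K_a2×(38.72+19.8×3.0) = 23.44.
P₂ = ½(9.252+23.44)×3.0 = 49.04. Total P_a = 12.40+49.04 = 61.44 kN/m.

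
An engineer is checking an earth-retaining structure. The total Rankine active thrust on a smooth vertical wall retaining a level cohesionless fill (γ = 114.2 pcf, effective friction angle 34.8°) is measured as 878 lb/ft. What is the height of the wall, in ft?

7.50 ft

K_a = 0.2733. P_a = ½ K_a γ H² ⇒ H = √(2P_a/(K_a γ)).
H = √(2×878/(0.2733×114.2)) = 7.501 ft.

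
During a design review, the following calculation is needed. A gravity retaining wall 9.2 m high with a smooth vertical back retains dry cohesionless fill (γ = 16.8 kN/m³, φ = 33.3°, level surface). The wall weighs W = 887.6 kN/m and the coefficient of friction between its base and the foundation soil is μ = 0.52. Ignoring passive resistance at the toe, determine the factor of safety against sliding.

K_a = tan²(45° − 33.3°/2) = 0.2911.
P_a = ½K_aγH² = 0.5×0.2911×16.8×9.2² = 207.0 kN/m, acting at H/3 = 3.067 m above the base.
FS_sliding = μW / P_a = 0.52×887.6 / 207.0 = 2.230.

2.23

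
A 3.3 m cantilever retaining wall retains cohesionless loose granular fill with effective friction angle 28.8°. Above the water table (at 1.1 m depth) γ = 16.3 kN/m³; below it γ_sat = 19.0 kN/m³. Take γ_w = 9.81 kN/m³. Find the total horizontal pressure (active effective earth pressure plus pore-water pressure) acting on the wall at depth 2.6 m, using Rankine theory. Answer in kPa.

25.8 kPa

K_a = (1 − sin φ)/(1 + sin φ) = 0.3498.
γ' = 19.0 − 9.81 = 9.190 kN/m³.
Effective vertical stress at 2.6 m: σ'_v = 16.3×1.1 + 9.190×1.50 = 31.72 kPa.
σ'_h = K_a σ'_v = 0.3498 × 31.72 = 11.09 kPa; u = γ_w × 1.50 = 14.71 kPa.
Total σ_h = 11.09 + 14.71 = 25.81 kPa.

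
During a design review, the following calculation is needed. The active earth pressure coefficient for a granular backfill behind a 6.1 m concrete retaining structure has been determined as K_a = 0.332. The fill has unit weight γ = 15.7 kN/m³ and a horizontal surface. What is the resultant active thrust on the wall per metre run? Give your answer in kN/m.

97.0 kN/m

P = ½ K_a γ H² = 0.5 × 0.332 × 15.7 × 6.1² = 96.98 kN/m.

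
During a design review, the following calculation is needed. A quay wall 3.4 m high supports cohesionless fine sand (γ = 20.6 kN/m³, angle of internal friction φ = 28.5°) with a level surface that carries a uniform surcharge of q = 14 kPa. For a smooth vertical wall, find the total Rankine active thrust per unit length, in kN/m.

59.0 kN/m

K_a = tan²(45° − φ/2) = 0.3540.
Soil triangle: ½ K_a γ H² = 0.5×0.3540×20.6×3.4² = 42.14 kN/m.
Surcharge rectangle: K_a q H = 0.3540×14×3.4 = 16.85 kN/m.
Total = 42.14 + 16.85 = 58.99 kN/m.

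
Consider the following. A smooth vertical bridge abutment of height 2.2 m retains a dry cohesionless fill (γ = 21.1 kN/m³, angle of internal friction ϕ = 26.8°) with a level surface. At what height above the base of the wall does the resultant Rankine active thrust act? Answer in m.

0.733 m

K_a = 0.3785.
The pressure distribution is triangular, so the resultant acts at H/3 above the base = 2.2/3 = 0.7333 m.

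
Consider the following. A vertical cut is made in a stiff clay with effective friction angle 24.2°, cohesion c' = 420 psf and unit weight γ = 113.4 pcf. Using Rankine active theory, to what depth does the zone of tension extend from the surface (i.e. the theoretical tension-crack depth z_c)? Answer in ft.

11.5 ft

K_a = tan²(45° − 24.2°/2) = 0.4185; √K_a = 0.6469.
The active pressure is zero where K_a γ z = 2c√K_a, so z_c = 2c/(γ√K_a) = 2×420/(113.4×0.6469) = 11.45 ft.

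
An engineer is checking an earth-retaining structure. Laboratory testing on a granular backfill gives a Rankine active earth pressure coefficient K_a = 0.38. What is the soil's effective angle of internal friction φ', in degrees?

K_a = tan²(45° − φ/2) ⇒ 45° − φ/2 = arctan(√0.38) = 31.65°.
φ = 2(45° − 31.65°) = 26.70°.

26.7°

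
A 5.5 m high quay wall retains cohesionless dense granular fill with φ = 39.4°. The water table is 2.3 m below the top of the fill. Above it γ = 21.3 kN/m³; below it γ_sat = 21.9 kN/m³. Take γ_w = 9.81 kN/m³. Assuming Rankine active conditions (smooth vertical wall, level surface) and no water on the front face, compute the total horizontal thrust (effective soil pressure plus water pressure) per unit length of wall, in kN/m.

112 kN/m

K_a = tan²(45° − φ/2) = 0.2234.
γ' = 21.9 − 9.81 = 12.09 kN/m³. Depth below WT = 3.2 m.
σ'_h at WT = K_a γ d_w = 10.95 kPa; at base = 10.95 + K_a γ' × 3.2 = 19.59 kPa.
P₁ (0–2.3 m) = ½×10.95×2.3 = 12.59. P₂ (2.3–5.5 m) = ½(10.95+19.59)×3.2 = 48.86.
P_w = ½ γ_w h₂² = 0.5×9.81×3.2² = 50.23. Total = 12.59+48.86+50.23 = 111.7 kN/m.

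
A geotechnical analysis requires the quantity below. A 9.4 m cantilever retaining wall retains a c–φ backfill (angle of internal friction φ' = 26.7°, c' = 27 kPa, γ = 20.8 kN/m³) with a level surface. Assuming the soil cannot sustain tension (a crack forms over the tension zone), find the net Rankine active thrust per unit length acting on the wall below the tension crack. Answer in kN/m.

K_a = 0.3800; √K_a = 0.6164.
Tension-crack depth z_c = 2c/(γ√K_a) = 2×27/(20.8×0.6164) = 4.212 m.
σ_a at base = K_a γ H − 2c√K_a = 0.3800×20.8×9.4 − 2×27×0.6164 = 41.00 kPa.
P_a = ½ × 41.00 × (H − z_c) = 0.5×41.00×5.188 = 106.4 kN/m.

106 kN/m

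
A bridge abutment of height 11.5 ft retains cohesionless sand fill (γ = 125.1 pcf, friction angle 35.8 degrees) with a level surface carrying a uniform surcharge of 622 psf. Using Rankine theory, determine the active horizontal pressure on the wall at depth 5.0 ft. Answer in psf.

K_a = (1 − sin φ)/(1 + sin φ) = 0.2619.
σ_v = γz + q = 125.1 × 5.0 + 622 = 1248 psf.
σ_h = K_a σ_v = 0.2619 × 1248 = 326.7 psf.

327 psf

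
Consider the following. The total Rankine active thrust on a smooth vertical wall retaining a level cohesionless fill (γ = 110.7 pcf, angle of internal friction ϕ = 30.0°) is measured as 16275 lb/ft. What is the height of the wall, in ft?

K_a = 0.3333. P_a = ½ K_a γ H² ⇒ H = √(2P_a/(K_a γ)).
H = √(2×16275/(0.3333×110.7)) = 29.70 ft.

29.7 ft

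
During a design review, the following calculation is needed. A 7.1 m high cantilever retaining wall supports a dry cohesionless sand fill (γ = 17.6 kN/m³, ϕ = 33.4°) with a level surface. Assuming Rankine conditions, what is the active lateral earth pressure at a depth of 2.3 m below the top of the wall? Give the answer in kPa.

11.7 kPa

K_a = (1 − sin φ)/(1 + sin φ) = 0.2899.
σ_h = K_a γ z = 0.2899 × 17.6 × 2.3 = 11.74 kPa.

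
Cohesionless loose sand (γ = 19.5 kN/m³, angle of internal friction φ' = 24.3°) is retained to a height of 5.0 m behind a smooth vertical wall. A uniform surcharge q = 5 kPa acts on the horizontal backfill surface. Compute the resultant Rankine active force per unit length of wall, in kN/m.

K_a = tan²(45° − φ/2) = 0.4169.
Soil triangle: ½ K_a γ H² = 0.5×0.4169×19.5×5.0² = 101.6 kN/m.
Surcharge rectangle: K_a q H = 0.4169×5×5.0 = 10.42 kN/m.
Total = 101.6 + 10.42 = 112.0 kN/m.

112 kN/m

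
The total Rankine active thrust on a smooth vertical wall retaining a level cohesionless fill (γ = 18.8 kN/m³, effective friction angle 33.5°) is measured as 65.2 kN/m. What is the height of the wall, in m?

K_a = 0.2887. P_a = ½ K_a γ H² ⇒ H = √(2P_a/(K_a γ)).
H = √(2×65.2/(0.2887×18.8)) = 4.901 m.

4.90 m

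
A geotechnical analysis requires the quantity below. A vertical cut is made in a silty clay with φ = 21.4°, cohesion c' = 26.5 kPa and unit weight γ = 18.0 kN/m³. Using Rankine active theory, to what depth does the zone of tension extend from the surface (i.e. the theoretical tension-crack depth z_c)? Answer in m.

4.32 m

K_a = tan²(45° − 21.4°/2) = 0.4653; √K_a = 0.6822.
The active pressure is zero where K_a γ z = 2c√K_a, so z_c = 2c/(γ√K_a) = 2×26.5/(18.0×0.6822) = 4.316 m.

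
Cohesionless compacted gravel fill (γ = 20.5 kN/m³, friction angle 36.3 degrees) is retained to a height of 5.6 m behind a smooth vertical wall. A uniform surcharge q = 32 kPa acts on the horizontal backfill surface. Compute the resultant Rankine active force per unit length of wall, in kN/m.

128 kN/m

K_a = tan²(45° − φ/2) = 0.2563.
Soil triangle: ½ K_a γ H² = 0.5×0.2563×20.5×5.6² = 82.38 kN/m.
Surcharge rectangle: K_a q H = 0.2563×32×5.6 = 45.92 kN/m.
Total = 82.38 + 45.92 = 128.3 kN/m.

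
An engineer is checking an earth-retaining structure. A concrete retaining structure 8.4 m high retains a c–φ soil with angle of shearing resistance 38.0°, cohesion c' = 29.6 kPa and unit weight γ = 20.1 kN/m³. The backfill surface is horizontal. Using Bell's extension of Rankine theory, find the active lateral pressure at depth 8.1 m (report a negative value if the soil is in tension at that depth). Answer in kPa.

K_a = (1 − sin φ)/(1 + sin φ) = 0.2379.
σ_a = K_a γ z − 2c√K_a = 0.2379×20.1×8.1 − 2×29.6×0.4877 = 9.856 kPa.

9.86 kPa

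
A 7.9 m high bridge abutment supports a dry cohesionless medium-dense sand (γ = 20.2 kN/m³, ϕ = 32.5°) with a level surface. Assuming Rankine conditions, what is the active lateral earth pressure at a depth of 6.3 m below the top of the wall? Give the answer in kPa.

K_a = (1 − sin φ)/(1 + sin φ) = 0.3010.
σ_h = K_a γ z = 0.3010 × 20.2 × 6.3 = 38.30 kPa.

38.3 kPa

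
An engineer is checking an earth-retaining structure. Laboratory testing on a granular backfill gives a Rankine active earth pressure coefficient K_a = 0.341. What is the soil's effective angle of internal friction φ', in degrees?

29.4°

K_a = tan²(45° − φ/2) ⇒ 45° − φ/2 = arctan(√0.341) = 30.28°.
φ = 2(45° − 30.28°) = 29.43°.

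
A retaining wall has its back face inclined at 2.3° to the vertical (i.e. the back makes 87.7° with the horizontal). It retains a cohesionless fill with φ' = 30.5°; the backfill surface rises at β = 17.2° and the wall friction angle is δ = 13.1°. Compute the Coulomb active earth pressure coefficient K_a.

K_a = sin²(α+φ) / [sin²α · sin(α−δ) · (1 + √{sin(φ+δ)sin(φ−β) / (sin(α−δ)sin(α+β))})²].
With α = 87.7°, φ = 30.5°, δ = 13.1°, β = 17.2°: K_a = 0.4044.

0.404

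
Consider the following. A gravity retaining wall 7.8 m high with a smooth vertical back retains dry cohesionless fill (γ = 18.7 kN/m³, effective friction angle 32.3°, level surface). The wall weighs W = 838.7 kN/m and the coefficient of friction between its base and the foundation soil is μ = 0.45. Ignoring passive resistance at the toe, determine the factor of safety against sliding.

K_a = tan²(45° − 32.3°/2) = 0.3035.
P_a = ½K_aγH² = 0.5×0.3035×18.7×7.8² = 172.6 kN/m, acting at H/3 = 2.600 m above the base.
FS_sliding = μW / P_a = 0.45×838.7 / 172.6 = 2.186.

2.19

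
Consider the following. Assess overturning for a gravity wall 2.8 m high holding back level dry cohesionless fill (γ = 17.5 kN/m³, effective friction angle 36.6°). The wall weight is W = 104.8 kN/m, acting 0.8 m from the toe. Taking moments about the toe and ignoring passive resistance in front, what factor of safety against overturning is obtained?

K_a = tan²(45° − 36.6°/2) = 0.2530.
P_a = ½K_aγH² = 0.5×0.2530×17.5×2.8² = 17.35 kN/m, acting at H/3 = 0.9333 m above the base.
Overturning moment M_o = P_a × H/3 = 17.35 × 0.9333 = 16.20.
Resisting moment M_r = W × 0.8 = 104.8 × 0.8 = 83.84.
FS_overturning = M_r/M_o = 83.84/16.20 = 5.177.

5.18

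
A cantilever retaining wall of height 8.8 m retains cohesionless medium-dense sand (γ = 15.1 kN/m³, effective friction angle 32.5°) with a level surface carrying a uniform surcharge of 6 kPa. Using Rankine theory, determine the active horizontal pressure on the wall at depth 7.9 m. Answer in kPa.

37.7 kPa

K_a = (1 − sin φ)/(1 + sin φ) = 0.3010.
σ_v = γz + q = 15.1 × 7.9 + 6 = 125.3 kPa.
σ_h = K_a σ_v = 0.3010 × 125.3 = 37.71 kPa.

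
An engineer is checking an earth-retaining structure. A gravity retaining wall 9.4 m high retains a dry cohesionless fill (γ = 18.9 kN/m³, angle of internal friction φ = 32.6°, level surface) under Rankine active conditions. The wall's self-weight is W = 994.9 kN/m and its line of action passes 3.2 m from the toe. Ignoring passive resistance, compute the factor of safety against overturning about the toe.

K_a = tan²(45° − 32.6°/2) = 0.2997.
P_a = ½K_aγH² = 0.5×0.2997×18.9×9.4² = 250.3 kN/m, acting at H/3 = 3.133 m above the base.
Overturning moment M_o = P_a × H/3 = 250.3 × 3.133 = 784.2.
Resisting moment M_r = W × 3.2 = 994.9 × 3.2 = 3184.
FS_overturning = M_r/M_o = 3184/784.2 = 4.060.

4.06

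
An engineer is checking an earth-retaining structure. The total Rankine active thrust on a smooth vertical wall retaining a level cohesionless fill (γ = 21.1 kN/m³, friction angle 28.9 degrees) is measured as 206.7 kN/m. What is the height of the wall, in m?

7.50 m

K_a = 0.3484. P_a = ½ K_a γ H² ⇒ H = √(2P_a/(K_a γ)).
H = √(2×206.7/(0.3484×21.1)) = 7.499 m.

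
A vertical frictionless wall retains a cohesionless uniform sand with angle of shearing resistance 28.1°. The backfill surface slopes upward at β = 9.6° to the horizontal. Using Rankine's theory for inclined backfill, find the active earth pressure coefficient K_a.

K_a = cos β · (cos β − √(cos²β − cos²φ)) / (cos β + √(cos²β − cos²φ)).
cos β = 0.9860, cos φ = 0.8821, √(cos²β − cos²φ) = 0.4405.
K_a = 0.9860 × (0.9860 − 0.4405)/(0.9860 + 0.4405) = 0.3770.

0.377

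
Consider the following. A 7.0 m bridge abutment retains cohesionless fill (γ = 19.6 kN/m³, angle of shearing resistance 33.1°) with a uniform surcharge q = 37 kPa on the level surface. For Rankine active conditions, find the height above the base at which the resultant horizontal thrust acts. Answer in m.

2.74 m

K_a = 0.2936.
Triangular part P₁ = ½K_aγH² = 141.0 at H/3 = 2.333 m; rectangular part P₂ = K_a q H = 76.04 at H/2 = 3.500 m.
ȳ = (P₁·2.333 + P₂·3.500)/(P₁+P₂) = 2.742 m.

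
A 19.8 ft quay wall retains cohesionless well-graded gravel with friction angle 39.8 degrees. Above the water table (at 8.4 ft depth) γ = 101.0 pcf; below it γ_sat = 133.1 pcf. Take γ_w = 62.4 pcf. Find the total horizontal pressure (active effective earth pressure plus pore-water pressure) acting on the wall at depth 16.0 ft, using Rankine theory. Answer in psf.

778 psf

K_a = (1 − sin φ)/(1 + sin φ) = 0.2194.
γ' = 133.1 − 62.4 = 70.70 pcf.
Effective vertical stress at 16.0 ft: σ'_v = 101.0×8.4 + 70.70×7.60 = 1386 psf.
σ'_h = K_a σ'_v = 0.2194 × 1386 = 304.1 psf; u = γ_w × 7.60 = 474.2 psf.
Total σ_h = 304.1 + 474.2 = 778.3 psf.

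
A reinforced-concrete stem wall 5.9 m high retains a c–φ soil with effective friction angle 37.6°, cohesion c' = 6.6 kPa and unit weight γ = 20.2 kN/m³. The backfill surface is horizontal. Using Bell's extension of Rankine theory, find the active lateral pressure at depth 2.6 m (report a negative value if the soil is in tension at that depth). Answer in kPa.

6.22 kPa

K_a = (1 − sin φ)/(1 + sin φ) = 0.2421.
σ_a = K_a γ z − 2c√K_a = 0.2421×20.2×2.6 − 2×6.6×0.4921 = 6.221 kPa.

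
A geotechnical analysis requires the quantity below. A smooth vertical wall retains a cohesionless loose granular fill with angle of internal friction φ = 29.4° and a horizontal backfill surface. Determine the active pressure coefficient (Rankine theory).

K_a = tan²(45° − φ/2) = tan²(30.30°) = 0.3415.

0.341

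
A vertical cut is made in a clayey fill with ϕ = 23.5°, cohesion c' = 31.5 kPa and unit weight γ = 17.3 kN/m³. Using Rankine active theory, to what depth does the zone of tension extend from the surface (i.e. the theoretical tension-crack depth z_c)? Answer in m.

5.55 m

K_a = tan²(45° − 23.5°/2) = 0.4298; √K_a = 0.6556.
The active pressure is zero where K_a γ z = 2c√K_a, so z_c = 2c/(γ√K_a) = 2×31.5/(17.3×0.6556) = 5.554 m.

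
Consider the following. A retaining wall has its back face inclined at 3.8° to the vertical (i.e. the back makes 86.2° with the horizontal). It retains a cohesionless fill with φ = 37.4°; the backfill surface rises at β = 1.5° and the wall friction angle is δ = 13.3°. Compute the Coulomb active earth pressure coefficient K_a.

K_a = sin²(α+φ) / [sin²α · sin(α−δ) · (1 + √{sin(φ+δ)sin(φ−β) / (sin(α−δ)sin(α+β))})²].
With α = 86.2°, φ = 37.4°, δ = 13.3°, β = 1.5°: K_a = 0.2555.

0.255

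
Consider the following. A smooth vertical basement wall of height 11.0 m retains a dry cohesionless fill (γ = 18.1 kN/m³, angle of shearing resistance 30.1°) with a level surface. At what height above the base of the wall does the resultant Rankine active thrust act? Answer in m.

3.67 m

K_a = 0.3320.
The pressure distribution is triangular, so the resultant acts at H/3 above the base = 11.0/3 = 3.667 m.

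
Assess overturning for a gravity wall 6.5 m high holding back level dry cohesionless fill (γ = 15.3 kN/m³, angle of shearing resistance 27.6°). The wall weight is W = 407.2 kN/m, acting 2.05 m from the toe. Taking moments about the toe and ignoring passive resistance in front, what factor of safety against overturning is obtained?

3.25

K_a = tan²(45° − 27.6°/2) = 0.3668.
P_a = ½K_aγH² = 0.5×0.3668×15.3×6.5² = 118.5 kN/m, acting at H/3 = 2.167 m above the base.
Overturning moment M_o = P_a × H/3 = 118.5 × 2.167 = 256.9.
Resisting moment M_r = W × 2.05 = 407.2 × 2.05 = 834.8.
FS_overturning = M_r/M_o = 834.8/256.9 = 3.250.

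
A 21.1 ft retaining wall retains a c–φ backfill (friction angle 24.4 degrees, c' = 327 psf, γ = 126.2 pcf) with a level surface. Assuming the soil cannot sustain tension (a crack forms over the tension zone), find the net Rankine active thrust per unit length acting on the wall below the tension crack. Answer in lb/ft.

K_a = 0.4153; √K_a = 0.6445.
Tension-crack depth z_c = 2c/(γ√K_a) = 2×327/(126.2×0.6445) = 8.041 ft.
σ_a at base = K_a γ H − 2c√K_a = 0.4153×126.2×21.1 − 2×327×0.6445 = 684.5 psf.
P_a = ½ × 684.5 × (H − z_c) = 0.5×684.5×13.06 = 4469 lb/ft.

4470 lb/ft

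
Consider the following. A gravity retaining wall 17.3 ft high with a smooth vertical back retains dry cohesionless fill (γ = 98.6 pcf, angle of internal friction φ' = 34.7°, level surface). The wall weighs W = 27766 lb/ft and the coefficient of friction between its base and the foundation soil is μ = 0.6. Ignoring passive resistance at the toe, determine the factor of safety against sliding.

K_a = tan²(45° − 34.7°/2) = 0.2745.
P_a = ½K_aγH² = 0.5×0.2745×98.6×17.3² = 4050 lb/ft, acting at H/3 = 5.767 ft above the base.
FS_sliding = μW / P_a = 0.6×27766 / 4050 = 4.114.

4.11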